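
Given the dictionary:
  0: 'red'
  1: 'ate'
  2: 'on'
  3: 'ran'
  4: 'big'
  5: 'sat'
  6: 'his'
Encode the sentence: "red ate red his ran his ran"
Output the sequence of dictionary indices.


Look up each word in the dictionary:
  'red' -> 0
  'ate' -> 1
  'red' -> 0
  'his' -> 6
  'ran' -> 3
  'his' -> 6
  'ran' -> 3

Encoded: [0, 1, 0, 6, 3, 6, 3]


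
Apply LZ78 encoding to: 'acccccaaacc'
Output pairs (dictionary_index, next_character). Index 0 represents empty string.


LZ78 encoding steps:
Dictionary: {0: ''}
Step 1: w='' (idx 0), next='a' -> output (0, 'a'), add 'a' as idx 1
Step 2: w='' (idx 0), next='c' -> output (0, 'c'), add 'c' as idx 2
Step 3: w='c' (idx 2), next='c' -> output (2, 'c'), add 'cc' as idx 3
Step 4: w='cc' (idx 3), next='a' -> output (3, 'a'), add 'cca' as idx 4
Step 5: w='a' (idx 1), next='a' -> output (1, 'a'), add 'aa' as idx 5
Step 6: w='cc' (idx 3), end of input -> output (3, '')


Encoded: [(0, 'a'), (0, 'c'), (2, 'c'), (3, 'a'), (1, 'a'), (3, '')]


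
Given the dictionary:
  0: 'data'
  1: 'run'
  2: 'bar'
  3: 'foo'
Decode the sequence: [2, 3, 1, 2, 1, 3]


Look up each index in the dictionary:
  2 -> 'bar'
  3 -> 'foo'
  1 -> 'run'
  2 -> 'bar'
  1 -> 'run'
  3 -> 'foo'

Decoded: "bar foo run bar run foo"


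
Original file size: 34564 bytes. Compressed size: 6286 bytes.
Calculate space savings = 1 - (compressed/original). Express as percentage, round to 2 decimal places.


ratio = compressed/original = 6286/34564 = 0.181866
savings = 1 - ratio = 1 - 0.181866 = 0.818134
as a percentage: 0.818134 * 100 = 81.81%

Space savings = 1 - 6286/34564 = 81.81%


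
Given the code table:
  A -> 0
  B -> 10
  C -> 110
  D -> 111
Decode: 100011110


Decoding:
10 -> B
0 -> A
0 -> A
111 -> D
10 -> B


Result: BAADB


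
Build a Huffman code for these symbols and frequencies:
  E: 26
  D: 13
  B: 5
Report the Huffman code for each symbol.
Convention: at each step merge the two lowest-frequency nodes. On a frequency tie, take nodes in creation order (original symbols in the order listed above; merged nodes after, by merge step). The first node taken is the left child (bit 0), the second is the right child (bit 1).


Huffman tree construction:
Step 1: Merge B(5) + D(13) = 18
Step 2: Merge (B+D)(18) + E(26) = 44
Read each symbol's code off the tree from the root (left child = 0, right child = 1).

Codes:
  E: 1 (length 1)
  D: 01 (length 2)
  B: 00 (length 2)
Average code length: 62/44 = 1.4091 bits/symbol


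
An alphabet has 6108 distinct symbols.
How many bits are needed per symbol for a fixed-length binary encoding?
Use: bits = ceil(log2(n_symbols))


log2(6108) = 12.5765
Bracket: 2^12 = 4096 < 6108 <= 2^13 = 8192
So ceil(log2(6108)) = 13

bits = ceil(log2(6108)) = ceil(12.5765) = 13 bits


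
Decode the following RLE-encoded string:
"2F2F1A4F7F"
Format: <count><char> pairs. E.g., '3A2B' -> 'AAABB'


Expanding each <count><char> pair:
  2F -> 'FF'
  2F -> 'FF'
  1A -> 'A'
  4F -> 'FFFF'
  7F -> 'FFFFFFF'

Decoded = FFFFAFFFFFFFFFFF


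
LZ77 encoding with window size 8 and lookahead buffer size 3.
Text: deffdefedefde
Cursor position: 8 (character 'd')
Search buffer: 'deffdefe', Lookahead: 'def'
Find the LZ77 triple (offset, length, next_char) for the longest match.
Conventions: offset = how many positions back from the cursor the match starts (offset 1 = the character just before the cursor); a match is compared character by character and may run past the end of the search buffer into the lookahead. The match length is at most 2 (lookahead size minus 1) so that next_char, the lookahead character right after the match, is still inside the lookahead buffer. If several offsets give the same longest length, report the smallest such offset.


Try each offset into the search buffer:
  offset=1 (pos 7, char 'e'): match length 0
  offset=2 (pos 6, char 'f'): match length 0
  offset=3 (pos 5, char 'e'): match length 0
  offset=4 (pos 4, char 'd'): match length 2
  offset=5 (pos 3, char 'f'): match length 0
  offset=6 (pos 2, char 'f'): match length 0
  offset=7 (pos 1, char 'e'): match length 0
  offset=8 (pos 0, char 'd'): match length 2
Longest match has length 2, found at offsets 4, 8; take the smallest, offset 4.
next_char = character at position 8 + 2 = 10 -> 'f'

Best match: offset=4, length=2 (matching 'de' starting at position 4)
LZ77 triple: (4, 2, 'f')


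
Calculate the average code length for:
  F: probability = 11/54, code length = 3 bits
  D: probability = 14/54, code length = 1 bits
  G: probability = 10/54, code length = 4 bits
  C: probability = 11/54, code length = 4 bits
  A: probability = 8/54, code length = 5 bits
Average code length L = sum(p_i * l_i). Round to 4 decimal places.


Weighted contributions p_i * l_i:
  F: (11/54) * 3 = 33/54
  D: (14/54) * 1 = 14/54
  G: (10/54) * 4 = 40/54
  C: (11/54) * 4 = 44/54
  A: (8/54) * 5 = 40/54
Sum = (33 + 14 + 40 + 44 + 40)/54 = 171/54

L = 171/54 = 3.1667 bits/symbol


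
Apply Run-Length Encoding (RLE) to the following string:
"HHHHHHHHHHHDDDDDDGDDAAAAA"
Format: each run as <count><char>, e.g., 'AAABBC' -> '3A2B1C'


Scanning runs left to right:
  i=0: run of 'H' x 11 -> '11H'
  i=11: run of 'D' x 6 -> '6D'
  i=17: run of 'G' x 1 -> '1G'
  i=18: run of 'D' x 2 -> '2D'
  i=20: run of 'A' x 5 -> '5A'

RLE = 11H6D1G2D5A


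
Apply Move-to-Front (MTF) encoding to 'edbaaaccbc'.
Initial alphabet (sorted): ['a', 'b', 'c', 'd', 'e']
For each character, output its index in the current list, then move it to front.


MTF encoding:
'e': index 4 in ['a', 'b', 'c', 'd', 'e'] -> ['e', 'a', 'b', 'c', 'd']
'd': index 4 in ['e', 'a', 'b', 'c', 'd'] -> ['d', 'e', 'a', 'b', 'c']
'b': index 3 in ['d', 'e', 'a', 'b', 'c'] -> ['b', 'd', 'e', 'a', 'c']
'a': index 3 in ['b', 'd', 'e', 'a', 'c'] -> ['a', 'b', 'd', 'e', 'c']
'a': index 0 in ['a', 'b', 'd', 'e', 'c'] -> ['a', 'b', 'd', 'e', 'c']
'a': index 0 in ['a', 'b', 'd', 'e', 'c'] -> ['a', 'b', 'd', 'e', 'c']
'c': index 4 in ['a', 'b', 'd', 'e', 'c'] -> ['c', 'a', 'b', 'd', 'e']
'c': index 0 in ['c', 'a', 'b', 'd', 'e'] -> ['c', 'a', 'b', 'd', 'e']
'b': index 2 in ['c', 'a', 'b', 'd', 'e'] -> ['b', 'c', 'a', 'd', 'e']
'c': index 1 in ['b', 'c', 'a', 'd', 'e'] -> ['c', 'b', 'a', 'd', 'e']


Output: [4, 4, 3, 3, 0, 0, 4, 0, 2, 1]


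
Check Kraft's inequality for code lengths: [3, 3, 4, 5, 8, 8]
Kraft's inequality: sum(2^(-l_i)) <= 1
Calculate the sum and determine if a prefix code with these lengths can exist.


Sum = 2^(-3) + 2^(-3) + 2^(-4) + 2^(-5) + 2^(-8) + 2^(-8)
    = 0.125 + 0.125 + 0.0625 + 0.03125 + 0.00390625 + 0.00390625
    = 90/256 = 0.3515625
Since 0.3515625 <= 1, Kraft's inequality IS satisfied.
A prefix code with these lengths CAN exist.

Kraft sum = 0.3515625. Satisfied.


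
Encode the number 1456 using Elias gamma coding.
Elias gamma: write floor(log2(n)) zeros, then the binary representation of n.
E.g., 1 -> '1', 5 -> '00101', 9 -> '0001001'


num_bits = floor(log2(1456)) + 1 = 11
leading_zeros = num_bits - 1 = 10
binary(1456) = 10110110000

Elias gamma(1456) = '0000000000' + '10110110000' = 000000000010110110000 (21 bits)


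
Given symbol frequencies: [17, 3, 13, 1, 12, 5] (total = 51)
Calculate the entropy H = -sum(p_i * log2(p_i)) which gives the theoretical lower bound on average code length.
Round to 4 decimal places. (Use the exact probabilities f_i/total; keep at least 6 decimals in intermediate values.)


Per-symbol terms -p_i * log2(p_i) with p_i = f_i/51:
  p = 17/51 = 0.333333: log2(p) = -1.584963, -p*log2(p) = 0.528321
  p = 3/51 = 0.058824: log2(p) = -4.087463, -p*log2(p) = 0.240439
  p = 13/51 = 0.254902: log2(p) = -1.971986, -p*log2(p) = 0.502663
  p = 1/51 = 0.019608: log2(p) = -5.672425, -p*log2(p) = 0.111224
  p = 12/51 = 0.235294: log2(p) = -2.087463, -p*log2(p) = 0.491168
  p = 5/51 = 0.098039: log2(p) = -3.350497, -p*log2(p) = 0.328480
H = 0.528321 + 0.240439 + 0.502663 + 0.111224 + 0.491168 + 0.328480 = 2.202295

H = 2.2023 bits/symbol


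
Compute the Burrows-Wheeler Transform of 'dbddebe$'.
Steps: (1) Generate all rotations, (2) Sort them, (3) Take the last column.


Rotations (sorted):
  0: $dbddebe -> last char: e
  1: bddebe$d -> last char: d
  2: be$dbdde -> last char: e
  3: dbddebe$ -> last char: $
  4: ddebe$db -> last char: b
  5: debe$dbd -> last char: d
  6: e$dbddeb -> last char: b
  7: ebe$dbdd -> last char: d


BWT = ede$bdbd


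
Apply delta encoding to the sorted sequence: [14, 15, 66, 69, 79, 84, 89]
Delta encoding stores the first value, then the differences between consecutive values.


First value: 14
Deltas:
  15 - 14 = 1
  66 - 15 = 51
  69 - 66 = 3
  79 - 69 = 10
  84 - 79 = 5
  89 - 84 = 5


Delta encoded: [14, 1, 51, 3, 10, 5, 5]


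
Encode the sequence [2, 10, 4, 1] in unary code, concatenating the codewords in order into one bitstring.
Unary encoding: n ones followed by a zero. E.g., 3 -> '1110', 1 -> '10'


Encode each number as n ones followed by a terminating 0:
  2 -> 110 (3 bits)
  10 -> 11111111110 (11 bits)
  4 -> 11110 (5 bits)
  1 -> 10 (2 bits)
Total length = 3 + 11 + 5 + 2 = 21 bits.

Unary([2, 10, 4, 1]) = 110111111111101111010 (21 bits)


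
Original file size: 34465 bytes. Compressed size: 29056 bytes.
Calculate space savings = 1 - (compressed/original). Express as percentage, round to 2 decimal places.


ratio = compressed/original = 29056/34465 = 0.843058
savings = 1 - ratio = 1 - 0.843058 = 0.156942
as a percentage: 0.156942 * 100 = 15.69%

Space savings = 1 - 29056/34465 = 15.69%


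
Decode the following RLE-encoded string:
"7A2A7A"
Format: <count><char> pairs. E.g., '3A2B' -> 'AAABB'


Expanding each <count><char> pair:
  7A -> 'AAAAAAA'
  2A -> 'AA'
  7A -> 'AAAAAAA'

Decoded = AAAAAAAAAAAAAAAA


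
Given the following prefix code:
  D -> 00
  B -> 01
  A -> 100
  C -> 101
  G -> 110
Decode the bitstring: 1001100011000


Decoding step by step:
Bits 100 -> A
Bits 110 -> G
Bits 00 -> D
Bits 110 -> G
Bits 00 -> D


Decoded message: AGDGD


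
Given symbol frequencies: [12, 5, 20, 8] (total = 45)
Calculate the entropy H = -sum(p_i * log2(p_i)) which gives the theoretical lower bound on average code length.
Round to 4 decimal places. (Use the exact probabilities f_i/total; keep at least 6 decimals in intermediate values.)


Per-symbol terms -p_i * log2(p_i) with p_i = f_i/45:
  p = 12/45 = 0.266667: log2(p) = -1.906891, -p*log2(p) = 0.508504
  p = 5/45 = 0.111111: log2(p) = -3.169925, -p*log2(p) = 0.352214
  p = 20/45 = 0.444444: log2(p) = -1.169925, -p*log2(p) = 0.519967
  p = 8/45 = 0.177778: log2(p) = -2.491853, -p*log2(p) = 0.442996
H = 0.508504 + 0.352214 + 0.519967 + 0.442996 = 1.823681

H = 1.8237 bits/symbol


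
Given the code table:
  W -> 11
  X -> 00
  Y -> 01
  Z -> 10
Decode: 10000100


Decoding:
10 -> Z
00 -> X
01 -> Y
00 -> X


Result: ZXYX


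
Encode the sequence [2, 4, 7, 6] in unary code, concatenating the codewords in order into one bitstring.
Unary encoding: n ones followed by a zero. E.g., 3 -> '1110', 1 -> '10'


Encode each number as n ones followed by a terminating 0:
  2 -> 110 (3 bits)
  4 -> 11110 (5 bits)
  7 -> 11111110 (8 bits)
  6 -> 1111110 (7 bits)
Total length = 3 + 5 + 8 + 7 = 23 bits.

Unary([2, 4, 7, 6]) = 11011110111111101111110 (23 bits)


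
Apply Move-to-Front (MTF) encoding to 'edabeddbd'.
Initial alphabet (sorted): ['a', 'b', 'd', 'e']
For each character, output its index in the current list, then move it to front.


MTF encoding:
'e': index 3 in ['a', 'b', 'd', 'e'] -> ['e', 'a', 'b', 'd']
'd': index 3 in ['e', 'a', 'b', 'd'] -> ['d', 'e', 'a', 'b']
'a': index 2 in ['d', 'e', 'a', 'b'] -> ['a', 'd', 'e', 'b']
'b': index 3 in ['a', 'd', 'e', 'b'] -> ['b', 'a', 'd', 'e']
'e': index 3 in ['b', 'a', 'd', 'e'] -> ['e', 'b', 'a', 'd']
'd': index 3 in ['e', 'b', 'a', 'd'] -> ['d', 'e', 'b', 'a']
'd': index 0 in ['d', 'e', 'b', 'a'] -> ['d', 'e', 'b', 'a']
'b': index 2 in ['d', 'e', 'b', 'a'] -> ['b', 'd', 'e', 'a']
'd': index 1 in ['b', 'd', 'e', 'a'] -> ['d', 'b', 'e', 'a']


Output: [3, 3, 2, 3, 3, 3, 0, 2, 1]


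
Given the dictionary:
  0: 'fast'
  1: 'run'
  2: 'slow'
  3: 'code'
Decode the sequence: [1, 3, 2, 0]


Look up each index in the dictionary:
  1 -> 'run'
  3 -> 'code'
  2 -> 'slow'
  0 -> 'fast'

Decoded: "run code slow fast"


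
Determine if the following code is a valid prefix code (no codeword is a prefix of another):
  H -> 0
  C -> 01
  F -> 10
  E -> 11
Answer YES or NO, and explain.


Checking each pair (does one codeword prefix another?):
  H='0' vs C='01': prefix -- VIOLATION

NO -- this is NOT a valid prefix code. H (0) is a prefix of C (01).


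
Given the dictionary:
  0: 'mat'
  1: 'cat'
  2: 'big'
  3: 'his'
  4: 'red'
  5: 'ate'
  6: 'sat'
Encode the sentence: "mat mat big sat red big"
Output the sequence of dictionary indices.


Look up each word in the dictionary:
  'mat' -> 0
  'mat' -> 0
  'big' -> 2
  'sat' -> 6
  'red' -> 4
  'big' -> 2

Encoded: [0, 0, 2, 6, 4, 2]


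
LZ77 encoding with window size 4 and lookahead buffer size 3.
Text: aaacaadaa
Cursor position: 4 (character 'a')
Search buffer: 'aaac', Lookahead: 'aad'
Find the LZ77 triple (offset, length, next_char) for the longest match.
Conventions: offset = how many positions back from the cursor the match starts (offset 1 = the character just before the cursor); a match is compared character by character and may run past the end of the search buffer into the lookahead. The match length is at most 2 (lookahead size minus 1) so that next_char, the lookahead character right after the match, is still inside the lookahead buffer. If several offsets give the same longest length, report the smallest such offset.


Try each offset into the search buffer:
  offset=1 (pos 3, char 'c'): match length 0
  offset=2 (pos 2, char 'a'): match length 1
  offset=3 (pos 1, char 'a'): match length 2
  offset=4 (pos 0, char 'a'): match length 2
Longest match has length 2, found at offsets 3, 4; take the smallest, offset 3.
next_char = character at position 4 + 2 = 6 -> 'd'

Best match: offset=3, length=2 (matching 'aa' starting at position 1)
LZ77 triple: (3, 2, 'd')


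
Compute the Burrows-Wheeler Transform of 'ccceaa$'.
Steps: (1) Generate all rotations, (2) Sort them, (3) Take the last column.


Rotations (sorted):
  0: $ccceaa -> last char: a
  1: a$cccea -> last char: a
  2: aa$ccce -> last char: e
  3: ccceaa$ -> last char: $
  4: cceaa$c -> last char: c
  5: ceaa$cc -> last char: c
  6: eaa$ccc -> last char: c


BWT = aae$ccc


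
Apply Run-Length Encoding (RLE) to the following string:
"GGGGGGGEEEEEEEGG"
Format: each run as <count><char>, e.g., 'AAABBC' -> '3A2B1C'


Scanning runs left to right:
  i=0: run of 'G' x 7 -> '7G'
  i=7: run of 'E' x 7 -> '7E'
  i=14: run of 'G' x 2 -> '2G'

RLE = 7G7E2G


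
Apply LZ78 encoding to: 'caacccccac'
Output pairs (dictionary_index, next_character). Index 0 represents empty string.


LZ78 encoding steps:
Dictionary: {0: ''}
Step 1: w='' (idx 0), next='c' -> output (0, 'c'), add 'c' as idx 1
Step 2: w='' (idx 0), next='a' -> output (0, 'a'), add 'a' as idx 2
Step 3: w='a' (idx 2), next='c' -> output (2, 'c'), add 'ac' as idx 3
Step 4: w='c' (idx 1), next='c' -> output (1, 'c'), add 'cc' as idx 4
Step 5: w='cc' (idx 4), next='a' -> output (4, 'a'), add 'cca' as idx 5
Step 6: w='c' (idx 1), end of input -> output (1, '')


Encoded: [(0, 'c'), (0, 'a'), (2, 'c'), (1, 'c'), (4, 'a'), (1, '')]


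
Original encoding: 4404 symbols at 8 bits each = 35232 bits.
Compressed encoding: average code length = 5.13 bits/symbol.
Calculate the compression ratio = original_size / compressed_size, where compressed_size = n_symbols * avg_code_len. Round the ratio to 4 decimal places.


original_size = n_symbols * orig_bits = 4404 * 8 = 35232 bits
compressed_size = n_symbols * avg_code_len = 4404 * 5.13 = 22592.52 bits
ratio = original_size / compressed_size = 35232 / 22592.52 = 1.5595

Compression ratio = 1.5595


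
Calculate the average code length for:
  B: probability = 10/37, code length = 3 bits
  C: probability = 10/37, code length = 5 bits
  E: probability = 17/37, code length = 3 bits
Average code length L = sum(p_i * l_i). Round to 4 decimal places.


Weighted contributions p_i * l_i:
  B: (10/37) * 3 = 30/37
  C: (10/37) * 5 = 50/37
  E: (17/37) * 3 = 51/37
Sum = (30 + 50 + 51)/37 = 131/37

L = 131/37 = 3.5405 bits/symbol


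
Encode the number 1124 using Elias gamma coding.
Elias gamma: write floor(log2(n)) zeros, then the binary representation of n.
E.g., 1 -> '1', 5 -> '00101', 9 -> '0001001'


num_bits = floor(log2(1124)) + 1 = 11
leading_zeros = num_bits - 1 = 10
binary(1124) = 10001100100

Elias gamma(1124) = '0000000000' + '10001100100' = 000000000010001100100 (21 bits)


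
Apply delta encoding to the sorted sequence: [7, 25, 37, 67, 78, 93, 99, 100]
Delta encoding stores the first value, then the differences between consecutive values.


First value: 7
Deltas:
  25 - 7 = 18
  37 - 25 = 12
  67 - 37 = 30
  78 - 67 = 11
  93 - 78 = 15
  99 - 93 = 6
  100 - 99 = 1


Delta encoded: [7, 18, 12, 30, 11, 15, 6, 1]


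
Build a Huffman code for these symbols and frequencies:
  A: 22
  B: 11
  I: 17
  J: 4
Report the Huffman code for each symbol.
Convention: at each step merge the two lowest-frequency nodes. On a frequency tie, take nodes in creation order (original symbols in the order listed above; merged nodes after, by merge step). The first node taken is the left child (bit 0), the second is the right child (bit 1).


Huffman tree construction:
Step 1: Merge J(4) + B(11) = 15
Step 2: Merge (J+B)(15) + I(17) = 32
Step 3: Merge A(22) + ((J+B)+I)(32) = 54
Read each symbol's code off the tree from the root (left child = 0, right child = 1).

Codes:
  A: 0 (length 1)
  B: 101 (length 3)
  I: 11 (length 2)
  J: 100 (length 3)
Average code length: 101/54 = 1.8704 bits/symbol


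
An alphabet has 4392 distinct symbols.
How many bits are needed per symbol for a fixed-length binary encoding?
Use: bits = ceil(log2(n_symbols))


log2(4392) = 12.1007
Bracket: 2^12 = 4096 < 4392 <= 2^13 = 8192
So ceil(log2(4392)) = 13

bits = ceil(log2(4392)) = ceil(12.1007) = 13 bits


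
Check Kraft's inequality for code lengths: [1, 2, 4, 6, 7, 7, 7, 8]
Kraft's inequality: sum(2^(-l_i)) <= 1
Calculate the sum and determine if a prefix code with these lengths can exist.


Sum = 2^(-1) + 2^(-2) + 2^(-4) + 2^(-6) + 2^(-7) + 2^(-7) + 2^(-7) + 2^(-8)
    = 0.5 + 0.25 + 0.0625 + 0.015625 + 0.0078125 + 0.0078125 + 0.0078125 + 0.00390625
    = 219/256 = 0.85546875
Since 0.85546875 <= 1, Kraft's inequality IS satisfied.
A prefix code with these lengths CAN exist.

Kraft sum = 0.85546875. Satisfied.


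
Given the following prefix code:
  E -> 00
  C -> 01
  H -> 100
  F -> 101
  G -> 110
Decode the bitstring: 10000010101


Decoding step by step:
Bits 100 -> H
Bits 00 -> E
Bits 01 -> C
Bits 01 -> C
Bits 01 -> C


Decoded message: HECCC


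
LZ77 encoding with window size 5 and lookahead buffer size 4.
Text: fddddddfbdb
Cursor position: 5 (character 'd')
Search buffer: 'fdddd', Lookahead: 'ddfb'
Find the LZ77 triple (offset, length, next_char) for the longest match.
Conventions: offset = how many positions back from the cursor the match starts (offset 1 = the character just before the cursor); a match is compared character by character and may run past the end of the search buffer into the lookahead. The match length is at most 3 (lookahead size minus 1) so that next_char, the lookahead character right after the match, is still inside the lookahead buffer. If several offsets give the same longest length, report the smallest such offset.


Try each offset into the search buffer:
  offset=1 (pos 4, char 'd'): match length 2
  offset=2 (pos 3, char 'd'): match length 2
  offset=3 (pos 2, char 'd'): match length 2
  offset=4 (pos 1, char 'd'): match length 2
  offset=5 (pos 0, char 'f'): match length 0
Longest match has length 2, found at offsets 1, 2, 3, 4; take the smallest, offset 1.
next_char = character at position 5 + 2 = 7 -> 'f'

Best match: offset=1, length=2 (matching 'dd' starting at position 4)
LZ77 triple: (1, 2, 'f')


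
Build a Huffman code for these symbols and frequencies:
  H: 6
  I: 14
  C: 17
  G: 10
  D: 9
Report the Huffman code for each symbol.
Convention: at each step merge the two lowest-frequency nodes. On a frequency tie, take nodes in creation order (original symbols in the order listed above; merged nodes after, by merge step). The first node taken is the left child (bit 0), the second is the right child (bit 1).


Huffman tree construction:
Step 1: Merge H(6) + D(9) = 15
Step 2: Merge G(10) + I(14) = 24
Step 3: Merge (H+D)(15) + C(17) = 32
Step 4: Merge (G+I)(24) + ((H+D)+C)(32) = 56
Read each symbol's code off the tree from the root (left child = 0, right child = 1).

Codes:
  H: 100 (length 3)
  I: 01 (length 2)
  C: 11 (length 2)
  G: 00 (length 2)
  D: 101 (length 3)
Average code length: 127/56 = 2.2679 bits/symbol


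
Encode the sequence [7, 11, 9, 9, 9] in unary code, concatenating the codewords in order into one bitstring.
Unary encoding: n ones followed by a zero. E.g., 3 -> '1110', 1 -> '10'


Encode each number as n ones followed by a terminating 0:
  7 -> 11111110 (8 bits)
  11 -> 111111111110 (12 bits)
  9 -> 1111111110 (10 bits)
  9 -> 1111111110 (10 bits)
  9 -> 1111111110 (10 bits)
Total length = 8 + 12 + 10 + 10 + 10 = 50 bits.

Unary([7, 11, 9, 9, 9]) = 11111110111111111110111111111011111111101111111110 (50 bits)


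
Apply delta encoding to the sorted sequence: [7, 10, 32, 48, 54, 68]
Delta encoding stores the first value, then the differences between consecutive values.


First value: 7
Deltas:
  10 - 7 = 3
  32 - 10 = 22
  48 - 32 = 16
  54 - 48 = 6
  68 - 54 = 14


Delta encoded: [7, 3, 22, 16, 6, 14]


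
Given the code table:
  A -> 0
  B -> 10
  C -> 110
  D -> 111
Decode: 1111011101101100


Decoding:
111 -> D
10 -> B
111 -> D
0 -> A
110 -> C
110 -> C
0 -> A


Result: DBDACCA


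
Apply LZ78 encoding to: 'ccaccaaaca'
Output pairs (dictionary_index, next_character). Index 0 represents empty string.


LZ78 encoding steps:
Dictionary: {0: ''}
Step 1: w='' (idx 0), next='c' -> output (0, 'c'), add 'c' as idx 1
Step 2: w='c' (idx 1), next='a' -> output (1, 'a'), add 'ca' as idx 2
Step 3: w='c' (idx 1), next='c' -> output (1, 'c'), add 'cc' as idx 3
Step 4: w='' (idx 0), next='a' -> output (0, 'a'), add 'a' as idx 4
Step 5: w='a' (idx 4), next='a' -> output (4, 'a'), add 'aa' as idx 5
Step 6: w='ca' (idx 2), end of input -> output (2, '')


Encoded: [(0, 'c'), (1, 'a'), (1, 'c'), (0, 'a'), (4, 'a'), (2, '')]


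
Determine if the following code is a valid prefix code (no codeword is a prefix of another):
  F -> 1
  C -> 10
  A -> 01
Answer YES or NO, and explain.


Checking each pair (does one codeword prefix another?):
  F='1' vs C='10': prefix -- VIOLATION

NO -- this is NOT a valid prefix code. F (1) is a prefix of C (10).


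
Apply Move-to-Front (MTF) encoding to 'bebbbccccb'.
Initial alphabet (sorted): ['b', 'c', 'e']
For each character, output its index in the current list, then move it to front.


MTF encoding:
'b': index 0 in ['b', 'c', 'e'] -> ['b', 'c', 'e']
'e': index 2 in ['b', 'c', 'e'] -> ['e', 'b', 'c']
'b': index 1 in ['e', 'b', 'c'] -> ['b', 'e', 'c']
'b': index 0 in ['b', 'e', 'c'] -> ['b', 'e', 'c']
'b': index 0 in ['b', 'e', 'c'] -> ['b', 'e', 'c']
'c': index 2 in ['b', 'e', 'c'] -> ['c', 'b', 'e']
'c': index 0 in ['c', 'b', 'e'] -> ['c', 'b', 'e']
'c': index 0 in ['c', 'b', 'e'] -> ['c', 'b', 'e']
'c': index 0 in ['c', 'b', 'e'] -> ['c', 'b', 'e']
'b': index 1 in ['c', 'b', 'e'] -> ['b', 'c', 'e']


Output: [0, 2, 1, 0, 0, 2, 0, 0, 0, 1]


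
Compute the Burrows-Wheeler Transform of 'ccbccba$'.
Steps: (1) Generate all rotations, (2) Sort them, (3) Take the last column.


Rotations (sorted):
  0: $ccbccba -> last char: a
  1: a$ccbccb -> last char: b
  2: ba$ccbcc -> last char: c
  3: bccba$cc -> last char: c
  4: cba$ccbc -> last char: c
  5: cbccba$c -> last char: c
  6: ccba$ccb -> last char: b
  7: ccbccba$ -> last char: $


BWT = abccccb$


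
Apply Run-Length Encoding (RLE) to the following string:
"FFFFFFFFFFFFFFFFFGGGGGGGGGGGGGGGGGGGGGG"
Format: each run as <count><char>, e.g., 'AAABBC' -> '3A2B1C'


Scanning runs left to right:
  i=0: run of 'F' x 17 -> '17F'
  i=17: run of 'G' x 22 -> '22G'

RLE = 17F22G


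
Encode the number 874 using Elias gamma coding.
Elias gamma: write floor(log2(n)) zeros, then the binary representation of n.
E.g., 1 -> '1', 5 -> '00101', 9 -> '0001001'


num_bits = floor(log2(874)) + 1 = 10
leading_zeros = num_bits - 1 = 9
binary(874) = 1101101010

Elias gamma(874) = '000000000' + '1101101010' = 0000000001101101010 (19 bits)


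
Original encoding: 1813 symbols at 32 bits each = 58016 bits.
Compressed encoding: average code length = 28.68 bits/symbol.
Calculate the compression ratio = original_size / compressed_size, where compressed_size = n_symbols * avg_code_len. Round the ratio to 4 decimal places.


original_size = n_symbols * orig_bits = 1813 * 32 = 58016 bits
compressed_size = n_symbols * avg_code_len = 1813 * 28.68 = 51996.84 bits
ratio = original_size / compressed_size = 58016 / 51996.84 = 1.1158

Compression ratio = 1.1158


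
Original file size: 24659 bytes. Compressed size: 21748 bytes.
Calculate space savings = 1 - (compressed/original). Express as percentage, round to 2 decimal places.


ratio = compressed/original = 21748/24659 = 0.88195
savings = 1 - ratio = 1 - 0.88195 = 0.11805
as a percentage: 0.11805 * 100 = 11.81%

Space savings = 1 - 21748/24659 = 11.81%


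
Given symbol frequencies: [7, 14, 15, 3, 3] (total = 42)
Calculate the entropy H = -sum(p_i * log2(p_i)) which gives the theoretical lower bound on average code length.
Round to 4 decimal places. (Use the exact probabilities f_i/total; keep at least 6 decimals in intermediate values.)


Per-symbol terms -p_i * log2(p_i) with p_i = f_i/42:
  p = 7/42 = 0.166667: log2(p) = -2.584963, -p*log2(p) = 0.430827
  p = 14/42 = 0.333333: log2(p) = -1.584963, -p*log2(p) = 0.528321
  p = 15/42 = 0.357143: log2(p) = -1.485427, -p*log2(p) = 0.530510
  p = 3/42 = 0.071429: log2(p) = -3.807355, -p*log2(p) = 0.271954
  p = 3/42 = 0.071429: log2(p) = -3.807355, -p*log2(p) = 0.271954
H = 0.430827 + 0.528321 + 0.530510 + 0.271954 + 0.271954 = 2.033566

H = 2.0336 bits/symbol


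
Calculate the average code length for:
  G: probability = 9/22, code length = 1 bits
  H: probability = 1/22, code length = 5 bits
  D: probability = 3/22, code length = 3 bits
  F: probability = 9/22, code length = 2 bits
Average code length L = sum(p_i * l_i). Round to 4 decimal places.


Weighted contributions p_i * l_i:
  G: (9/22) * 1 = 9/22
  H: (1/22) * 5 = 5/22
  D: (3/22) * 3 = 9/22
  F: (9/22) * 2 = 18/22
Sum = (9 + 5 + 9 + 18)/22 = 41/22

L = 41/22 = 1.8636 bits/symbol


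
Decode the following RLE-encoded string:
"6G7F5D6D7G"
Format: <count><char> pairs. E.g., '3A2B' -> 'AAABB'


Expanding each <count><char> pair:
  6G -> 'GGGGGG'
  7F -> 'FFFFFFF'
  5D -> 'DDDDD'
  6D -> 'DDDDDD'
  7G -> 'GGGGGGG'

Decoded = GGGGGGFFFFFFFDDDDDDDDDDDGGGGGGG


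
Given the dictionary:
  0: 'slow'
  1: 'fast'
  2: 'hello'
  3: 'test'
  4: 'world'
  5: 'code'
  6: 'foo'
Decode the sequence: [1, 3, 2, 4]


Look up each index in the dictionary:
  1 -> 'fast'
  3 -> 'test'
  2 -> 'hello'
  4 -> 'world'

Decoded: "fast test hello world"


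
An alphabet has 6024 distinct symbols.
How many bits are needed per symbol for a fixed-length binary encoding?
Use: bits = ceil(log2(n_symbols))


log2(6024) = 12.5565
Bracket: 2^12 = 4096 < 6024 <= 2^13 = 8192
So ceil(log2(6024)) = 13

bits = ceil(log2(6024)) = ceil(12.5565) = 13 bits


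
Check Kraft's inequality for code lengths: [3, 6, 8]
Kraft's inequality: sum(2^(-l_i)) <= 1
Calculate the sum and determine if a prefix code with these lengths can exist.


Sum = 2^(-3) + 2^(-6) + 2^(-8)
    = 0.125 + 0.015625 + 0.00390625
    = 37/256 = 0.14453125
Since 0.14453125 <= 1, Kraft's inequality IS satisfied.
A prefix code with these lengths CAN exist.

Kraft sum = 0.14453125. Satisfied.


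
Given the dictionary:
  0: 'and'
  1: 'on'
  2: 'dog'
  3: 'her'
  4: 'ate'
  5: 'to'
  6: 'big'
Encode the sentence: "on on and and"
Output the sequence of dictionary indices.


Look up each word in the dictionary:
  'on' -> 1
  'on' -> 1
  'and' -> 0
  'and' -> 0

Encoded: [1, 1, 0, 0]


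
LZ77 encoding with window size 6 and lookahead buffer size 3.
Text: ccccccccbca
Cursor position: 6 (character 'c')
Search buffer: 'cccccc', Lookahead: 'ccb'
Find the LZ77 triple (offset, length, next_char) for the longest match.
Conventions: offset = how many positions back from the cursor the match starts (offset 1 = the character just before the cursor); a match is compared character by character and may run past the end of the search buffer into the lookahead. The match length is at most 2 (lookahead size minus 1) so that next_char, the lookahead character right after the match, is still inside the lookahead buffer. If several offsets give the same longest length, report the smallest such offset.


Try each offset into the search buffer:
  offset=1 (pos 5, char 'c'): match length 2
  offset=2 (pos 4, char 'c'): match length 2
  offset=3 (pos 3, char 'c'): match length 2
  offset=4 (pos 2, char 'c'): match length 2
  offset=5 (pos 1, char 'c'): match length 2
  offset=6 (pos 0, char 'c'): match length 2
Longest match has length 2, found at offsets 1, 2, 3, 4, 5, 6; take the smallest, offset 1.
next_char = character at position 6 + 2 = 8 -> 'b'

Best match: offset=1, length=2 (matching 'cc' starting at position 5)
LZ77 triple: (1, 2, 'b')


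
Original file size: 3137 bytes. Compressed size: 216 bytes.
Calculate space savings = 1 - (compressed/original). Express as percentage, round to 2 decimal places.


ratio = compressed/original = 216/3137 = 0.068856
savings = 1 - ratio = 1 - 0.068856 = 0.931144
as a percentage: 0.931144 * 100 = 93.11%

Space savings = 1 - 216/3137 = 93.11%


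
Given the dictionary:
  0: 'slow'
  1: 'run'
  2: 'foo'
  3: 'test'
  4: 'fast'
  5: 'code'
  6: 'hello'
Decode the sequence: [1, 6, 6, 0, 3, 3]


Look up each index in the dictionary:
  1 -> 'run'
  6 -> 'hello'
  6 -> 'hello'
  0 -> 'slow'
  3 -> 'test'
  3 -> 'test'

Decoded: "run hello hello slow test test"


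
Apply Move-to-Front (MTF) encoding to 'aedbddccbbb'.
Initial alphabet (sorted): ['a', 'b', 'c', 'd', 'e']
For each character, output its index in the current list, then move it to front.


MTF encoding:
'a': index 0 in ['a', 'b', 'c', 'd', 'e'] -> ['a', 'b', 'c', 'd', 'e']
'e': index 4 in ['a', 'b', 'c', 'd', 'e'] -> ['e', 'a', 'b', 'c', 'd']
'd': index 4 in ['e', 'a', 'b', 'c', 'd'] -> ['d', 'e', 'a', 'b', 'c']
'b': index 3 in ['d', 'e', 'a', 'b', 'c'] -> ['b', 'd', 'e', 'a', 'c']
'd': index 1 in ['b', 'd', 'e', 'a', 'c'] -> ['d', 'b', 'e', 'a', 'c']
'd': index 0 in ['d', 'b', 'e', 'a', 'c'] -> ['d', 'b', 'e', 'a', 'c']
'c': index 4 in ['d', 'b', 'e', 'a', 'c'] -> ['c', 'd', 'b', 'e', 'a']
'c': index 0 in ['c', 'd', 'b', 'e', 'a'] -> ['c', 'd', 'b', 'e', 'a']
'b': index 2 in ['c', 'd', 'b', 'e', 'a'] -> ['b', 'c', 'd', 'e', 'a']
'b': index 0 in ['b', 'c', 'd', 'e', 'a'] -> ['b', 'c', 'd', 'e', 'a']
'b': index 0 in ['b', 'c', 'd', 'e', 'a'] -> ['b', 'c', 'd', 'e', 'a']


Output: [0, 4, 4, 3, 1, 0, 4, 0, 2, 0, 0]


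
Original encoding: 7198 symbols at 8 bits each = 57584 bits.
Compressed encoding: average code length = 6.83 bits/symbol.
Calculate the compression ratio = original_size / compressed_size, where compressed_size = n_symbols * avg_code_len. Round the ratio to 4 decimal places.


original_size = n_symbols * orig_bits = 7198 * 8 = 57584 bits
compressed_size = n_symbols * avg_code_len = 7198 * 6.83 = 49162.34 bits
ratio = original_size / compressed_size = 57584 / 49162.34 = 1.1713

Compression ratio = 1.1713


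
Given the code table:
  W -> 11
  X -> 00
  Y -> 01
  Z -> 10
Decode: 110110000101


Decoding:
11 -> W
01 -> Y
10 -> Z
00 -> X
01 -> Y
01 -> Y


Result: WYZXYY


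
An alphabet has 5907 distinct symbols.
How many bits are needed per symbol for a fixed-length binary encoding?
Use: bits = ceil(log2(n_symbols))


log2(5907) = 12.5282
Bracket: 2^12 = 4096 < 5907 <= 2^13 = 8192
So ceil(log2(5907)) = 13

bits = ceil(log2(5907)) = ceil(12.5282) = 13 bits


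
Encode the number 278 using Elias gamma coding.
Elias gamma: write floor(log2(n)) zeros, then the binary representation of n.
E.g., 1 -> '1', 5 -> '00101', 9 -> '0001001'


num_bits = floor(log2(278)) + 1 = 9
leading_zeros = num_bits - 1 = 8
binary(278) = 100010110

Elias gamma(278) = '00000000' + '100010110' = 00000000100010110 (17 bits)


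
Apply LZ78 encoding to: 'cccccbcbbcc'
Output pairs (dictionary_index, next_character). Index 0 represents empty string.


LZ78 encoding steps:
Dictionary: {0: ''}
Step 1: w='' (idx 0), next='c' -> output (0, 'c'), add 'c' as idx 1
Step 2: w='c' (idx 1), next='c' -> output (1, 'c'), add 'cc' as idx 2
Step 3: w='cc' (idx 2), next='b' -> output (2, 'b'), add 'ccb' as idx 3
Step 4: w='c' (idx 1), next='b' -> output (1, 'b'), add 'cb' as idx 4
Step 5: w='' (idx 0), next='b' -> output (0, 'b'), add 'b' as idx 5
Step 6: w='cc' (idx 2), end of input -> output (2, '')


Encoded: [(0, 'c'), (1, 'c'), (2, 'b'), (1, 'b'), (0, 'b'), (2, '')]


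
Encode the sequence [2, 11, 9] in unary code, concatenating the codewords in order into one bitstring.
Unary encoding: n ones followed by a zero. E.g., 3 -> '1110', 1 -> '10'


Encode each number as n ones followed by a terminating 0:
  2 -> 110 (3 bits)
  11 -> 111111111110 (12 bits)
  9 -> 1111111110 (10 bits)
Total length = 3 + 12 + 10 = 25 bits.

Unary([2, 11, 9]) = 1101111111111101111111110 (25 bits)


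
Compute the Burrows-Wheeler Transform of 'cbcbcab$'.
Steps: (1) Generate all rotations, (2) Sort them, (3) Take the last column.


Rotations (sorted):
  0: $cbcbcab -> last char: b
  1: ab$cbcbc -> last char: c
  2: b$cbcbca -> last char: a
  3: bcab$cbc -> last char: c
  4: bcbcab$c -> last char: c
  5: cab$cbcb -> last char: b
  6: cbcab$cb -> last char: b
  7: cbcbcab$ -> last char: $


BWT = bcaccbb$


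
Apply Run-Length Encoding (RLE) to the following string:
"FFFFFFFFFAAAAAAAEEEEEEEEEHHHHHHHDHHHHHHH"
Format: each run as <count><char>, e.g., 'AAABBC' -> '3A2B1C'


Scanning runs left to right:
  i=0: run of 'F' x 9 -> '9F'
  i=9: run of 'A' x 7 -> '7A'
  i=16: run of 'E' x 9 -> '9E'
  i=25: run of 'H' x 7 -> '7H'
  i=32: run of 'D' x 1 -> '1D'
  i=33: run of 'H' x 7 -> '7H'

RLE = 9F7A9E7H1D7H


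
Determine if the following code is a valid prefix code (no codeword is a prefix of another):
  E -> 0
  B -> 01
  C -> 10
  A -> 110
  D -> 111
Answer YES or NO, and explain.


Checking each pair (does one codeword prefix another?):
  E='0' vs B='01': prefix -- VIOLATION

NO -- this is NOT a valid prefix code. E (0) is a prefix of B (01).


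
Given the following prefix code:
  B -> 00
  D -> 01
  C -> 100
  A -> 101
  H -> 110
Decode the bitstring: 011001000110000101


Decoding step by step:
Bits 01 -> D
Bits 100 -> C
Bits 100 -> C
Bits 01 -> D
Bits 100 -> C
Bits 00 -> B
Bits 101 -> A


Decoded message: DCCDCBA


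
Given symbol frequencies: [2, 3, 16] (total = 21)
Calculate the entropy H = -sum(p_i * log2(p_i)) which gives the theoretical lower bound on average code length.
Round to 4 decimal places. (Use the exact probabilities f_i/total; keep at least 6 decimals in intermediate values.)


Per-symbol terms -p_i * log2(p_i) with p_i = f_i/21:
  p = 2/21 = 0.095238: log2(p) = -3.392317, -p*log2(p) = 0.323078
  p = 3/21 = 0.142857: log2(p) = -2.807355, -p*log2(p) = 0.401051
  p = 16/21 = 0.761905: log2(p) = -0.392317, -p*log2(p) = 0.298909
H = 0.323078 + 0.401051 + 0.298909 = 1.023038

H = 1.023 bits/symbol


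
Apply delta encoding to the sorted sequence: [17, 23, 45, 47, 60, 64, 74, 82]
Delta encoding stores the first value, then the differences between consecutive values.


First value: 17
Deltas:
  23 - 17 = 6
  45 - 23 = 22
  47 - 45 = 2
  60 - 47 = 13
  64 - 60 = 4
  74 - 64 = 10
  82 - 74 = 8


Delta encoded: [17, 6, 22, 2, 13, 4, 10, 8]


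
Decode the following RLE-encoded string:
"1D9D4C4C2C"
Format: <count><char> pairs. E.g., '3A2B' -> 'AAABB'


Expanding each <count><char> pair:
  1D -> 'D'
  9D -> 'DDDDDDDDD'
  4C -> 'CCCC'
  4C -> 'CCCC'
  2C -> 'CC'

Decoded = DDDDDDDDDDCCCCCCCCCC


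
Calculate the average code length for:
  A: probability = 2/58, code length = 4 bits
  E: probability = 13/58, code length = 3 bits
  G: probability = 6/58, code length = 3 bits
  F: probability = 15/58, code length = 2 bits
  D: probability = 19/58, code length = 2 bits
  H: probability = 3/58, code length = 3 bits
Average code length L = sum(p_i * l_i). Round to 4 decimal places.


Weighted contributions p_i * l_i:
  A: (2/58) * 4 = 8/58
  E: (13/58) * 3 = 39/58
  G: (6/58) * 3 = 18/58
  F: (15/58) * 2 = 30/58
  D: (19/58) * 2 = 38/58
  H: (3/58) * 3 = 9/58
Sum = (8 + 39 + 18 + 30 + 38 + 9)/58 = 142/58

L = 142/58 = 2.4483 bits/symbol


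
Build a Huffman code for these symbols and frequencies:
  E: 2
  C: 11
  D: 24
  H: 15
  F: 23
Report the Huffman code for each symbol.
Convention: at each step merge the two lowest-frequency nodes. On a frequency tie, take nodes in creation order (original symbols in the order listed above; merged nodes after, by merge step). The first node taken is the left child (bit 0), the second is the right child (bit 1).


Huffman tree construction:
Step 1: Merge E(2) + C(11) = 13
Step 2: Merge (E+C)(13) + H(15) = 28
Step 3: Merge F(23) + D(24) = 47
Step 4: Merge ((E+C)+H)(28) + (F+D)(47) = 75
Read each symbol's code off the tree from the root (left child = 0, right child = 1).

Codes:
  E: 000 (length 3)
  C: 001 (length 3)
  D: 11 (length 2)
  H: 01 (length 2)
  F: 10 (length 2)
Average code length: 163/75 = 2.1733 bits/symbol


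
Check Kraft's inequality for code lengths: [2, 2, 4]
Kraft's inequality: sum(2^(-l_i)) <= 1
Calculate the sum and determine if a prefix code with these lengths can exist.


Sum = 2^(-2) + 2^(-2) + 2^(-4)
    = 0.25 + 0.25 + 0.0625
    = 9/16 = 0.5625
Since 0.5625 <= 1, Kraft's inequality IS satisfied.
A prefix code with these lengths CAN exist.

Kraft sum = 0.5625. Satisfied.


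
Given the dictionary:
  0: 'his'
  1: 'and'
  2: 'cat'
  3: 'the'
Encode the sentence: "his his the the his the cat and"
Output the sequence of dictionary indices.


Look up each word in the dictionary:
  'his' -> 0
  'his' -> 0
  'the' -> 3
  'the' -> 3
  'his' -> 0
  'the' -> 3
  'cat' -> 2
  'and' -> 1

Encoded: [0, 0, 3, 3, 0, 3, 2, 1]


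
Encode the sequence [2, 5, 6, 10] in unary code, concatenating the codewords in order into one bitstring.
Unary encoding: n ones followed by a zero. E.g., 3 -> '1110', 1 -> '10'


Encode each number as n ones followed by a terminating 0:
  2 -> 110 (3 bits)
  5 -> 111110 (6 bits)
  6 -> 1111110 (7 bits)
  10 -> 11111111110 (11 bits)
Total length = 3 + 6 + 7 + 11 = 27 bits.

Unary([2, 5, 6, 10]) = 110111110111111011111111110 (27 bits)


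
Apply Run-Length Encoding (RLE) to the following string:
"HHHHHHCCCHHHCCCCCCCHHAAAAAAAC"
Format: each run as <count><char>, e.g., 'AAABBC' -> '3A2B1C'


Scanning runs left to right:
  i=0: run of 'H' x 6 -> '6H'
  i=6: run of 'C' x 3 -> '3C'
  i=9: run of 'H' x 3 -> '3H'
  i=12: run of 'C' x 7 -> '7C'
  i=19: run of 'H' x 2 -> '2H'
  i=21: run of 'A' x 7 -> '7A'
  i=28: run of 'C' x 1 -> '1C'

RLE = 6H3C3H7C2H7A1C


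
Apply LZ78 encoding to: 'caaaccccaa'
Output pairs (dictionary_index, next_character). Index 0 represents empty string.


LZ78 encoding steps:
Dictionary: {0: ''}
Step 1: w='' (idx 0), next='c' -> output (0, 'c'), add 'c' as idx 1
Step 2: w='' (idx 0), next='a' -> output (0, 'a'), add 'a' as idx 2
Step 3: w='a' (idx 2), next='a' -> output (2, 'a'), add 'aa' as idx 3
Step 4: w='c' (idx 1), next='c' -> output (1, 'c'), add 'cc' as idx 4
Step 5: w='cc' (idx 4), next='a' -> output (4, 'a'), add 'cca' as idx 5
Step 6: w='a' (idx 2), end of input -> output (2, '')


Encoded: [(0, 'c'), (0, 'a'), (2, 'a'), (1, 'c'), (4, 'a'), (2, '')]
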